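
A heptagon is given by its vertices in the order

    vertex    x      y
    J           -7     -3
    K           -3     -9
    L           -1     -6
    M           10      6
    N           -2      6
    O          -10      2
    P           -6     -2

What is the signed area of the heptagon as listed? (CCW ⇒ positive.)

140.5

J→K: (-7)(-9) − (-3)(-3) = 54
K→L: (-3)(-6) − (-1)(-9) = 9
L→M: (-1)(6) − (10)(-6) = 54
M→N: (10)(6) − (-2)(6) = 72
N→O: (-2)(2) − (-10)(6) = 56
O→P: (-10)(-2) − (-6)(2) = 32
P→J: (-6)(-3) − (-7)(-2) = 4
Σ = 281
Signed area = Σ/2 = 140.5 (positive ⇒ counter-clockwise traversal).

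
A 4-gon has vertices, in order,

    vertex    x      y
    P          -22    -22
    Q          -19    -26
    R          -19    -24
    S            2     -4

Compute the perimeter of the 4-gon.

66

|PQ| = √((3)² + (-4)²) = √25 = 5
|QR| = √((0)² + (2)²) = √4 = 2
|RS| = √((21)² + (20)²) = √841 = 29
|SP| = √((-24)² + (-18)²) = √900 = 30
Perimeter = 5 + 2 + 29 + 30 = 66.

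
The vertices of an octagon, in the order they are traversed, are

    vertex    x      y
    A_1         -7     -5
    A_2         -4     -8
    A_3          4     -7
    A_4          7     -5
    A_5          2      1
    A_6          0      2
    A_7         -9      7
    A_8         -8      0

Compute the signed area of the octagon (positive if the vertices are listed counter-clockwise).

130

Cross-terms: 36, 60, 29, 17, 4, 18, 56, 40  ⇒  Σ = 260
Signed area = Σ/2 = 130 (positive ⇒ counter-clockwise traversal).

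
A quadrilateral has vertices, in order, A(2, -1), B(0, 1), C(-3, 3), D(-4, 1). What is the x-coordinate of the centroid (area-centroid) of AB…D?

-1.5

Apply the shoelace formula. First the cross-terms c_i = x_i·y_{i+1} − x_{i+1}·y_i:
  2, 3, 9, 2  ⇒  2A = 16, A = 8.
Then Σ (x_i + x_{i+1})·c_i = -72, so x̄ = -72 / (6·8) = -1.5.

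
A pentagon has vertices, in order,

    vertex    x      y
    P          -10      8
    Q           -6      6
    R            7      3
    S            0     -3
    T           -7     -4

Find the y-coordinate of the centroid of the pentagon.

1.5

Apply the surveyor's formula. First the cross-terms c_i = x_i·y_{i+1} − x_{i+1}·y_i:
  -12, -60, -21, -21, -96  ⇒  2A = -210, A = -105.
Then Σ (y_i + y_{i+1})·c_i = -945, so ȳ = -945 / (6·(-105)) = 1.5.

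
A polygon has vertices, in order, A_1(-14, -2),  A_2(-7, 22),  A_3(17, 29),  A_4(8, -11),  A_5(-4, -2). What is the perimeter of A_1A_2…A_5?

116

|A_1A_2| = √((7)² + (24)²) = √625 = 25
|A_2A_3| = √((24)² + (7)²) = √625 = 25
|A_3A_4| = √((-9)² + (-40)²) = √1681 = 41
|A_4A_5| = √((-12)² + (9)²) = √225 = 15
|A_5A_1| = √((-10)² + (0)²) = √100 = 10
Perimeter = 25 + 25 + 41 + 15 + 10 = 116.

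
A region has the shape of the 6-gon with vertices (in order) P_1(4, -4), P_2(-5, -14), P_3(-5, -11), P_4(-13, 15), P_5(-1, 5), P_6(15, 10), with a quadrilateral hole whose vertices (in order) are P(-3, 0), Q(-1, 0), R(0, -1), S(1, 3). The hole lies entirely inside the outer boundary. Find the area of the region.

266.5

Outer boundary:
Cross-terms: -76, -15, -218, -50, -85, -100  ⇒  Σ = -544
Area = |Σ|/2 = 272.
Hole:
Apply the shoelace formula: 2A = Σ (x_i·y_{i+1} − x_{i+1}·y_i), indices taken mod 4.
Σ = (0) + (1) + (1) + (9) = 11
Area = |Σ|/2 = 5.5.
Net area = 272 − 5.5 = 266.5.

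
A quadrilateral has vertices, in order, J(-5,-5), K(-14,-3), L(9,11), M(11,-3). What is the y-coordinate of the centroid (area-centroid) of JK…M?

Apply Gauss's area formula. First the cross-terms c_i = x_i·y_{i+1} − x_{i+1}·y_i:
  -55, -127, -148, -70  ⇒  2A = -400, A = -200.
Then Σ (y_i + y_{i+1})·c_i = -1200, so ȳ = -1200 / (6·(-200)) = 1.

1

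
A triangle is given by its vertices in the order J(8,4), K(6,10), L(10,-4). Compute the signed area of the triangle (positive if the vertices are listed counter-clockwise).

Cross-terms: 56, -124, 72  ⇒  Σ = 4
Signed area = Σ/2 = 2 (positive ⇒ counter-clockwise traversal).

2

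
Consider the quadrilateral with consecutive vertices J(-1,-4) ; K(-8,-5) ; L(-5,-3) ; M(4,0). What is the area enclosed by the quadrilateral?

Apply the shoelace (surveyor's) formula: 2A = Σ (x_i·y_{i+1} − x_{i+1}·y_i), indices taken mod 4.
Σ = (-27) + (-1) + (12) + (-16) = -32
Area = |Σ|/2 = 16.

16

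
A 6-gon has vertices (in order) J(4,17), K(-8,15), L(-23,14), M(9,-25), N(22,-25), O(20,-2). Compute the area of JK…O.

1003.5

Apply the shoelace formula: 2A = Σ (x_i·y_{i+1} − x_{i+1}·y_i), indices taken mod 6.
Cross-terms: 196, 233, 449, 325, 456, 348  ⇒  Σ = 2007
Area = |Σ|/2 = 1003.5.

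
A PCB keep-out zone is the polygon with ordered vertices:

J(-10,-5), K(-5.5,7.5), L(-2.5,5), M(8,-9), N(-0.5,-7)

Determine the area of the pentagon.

Apply the surveyor's formula: 2A = Σ (x_i·y_{i+1} − x_{i+1}·y_i), indices taken mod 5.
Σ = (-102.5) + (-8.75) + (-17.5) + (-60.5) + (-67.5) = -256.75
Area = |Σ|/2 = 128.375.

128.375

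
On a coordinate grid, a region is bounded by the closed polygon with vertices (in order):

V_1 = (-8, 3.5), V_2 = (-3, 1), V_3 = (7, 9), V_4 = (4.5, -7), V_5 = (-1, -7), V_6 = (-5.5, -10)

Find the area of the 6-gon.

Apply the shoelace formula: 2A = Σ (x_i·y_{i+1} − x_{i+1}·y_i), indices taken mod 6.
V_1→V_2: (-8)(1) − (-3)(3.5) = 2.5
V_2→V_3: (-3)(9) − (7)(1) = -34
V_3→V_4: (7)(-7) − (4.5)(9) = -89.5
V_4→V_5: (4.5)(-7) − (-1)(-7) = -38.5
V_5→V_6: (-1)(-10) − (-5.5)(-7) = -28.5
V_6→V_1: (-5.5)(3.5) − (-8)(-10) = -99.25
Σ = -287.25
Area = |Σ|/2 = 143.625.

143.625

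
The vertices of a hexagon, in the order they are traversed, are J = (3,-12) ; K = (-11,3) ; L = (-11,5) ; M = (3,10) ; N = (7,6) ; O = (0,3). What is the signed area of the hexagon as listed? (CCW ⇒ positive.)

Σ = (-123) + (-22) + (-125) + (-52) + (21) + (-9) = -310
Signed area = Σ/2 = -155 (negative ⇒ clockwise traversal).

-155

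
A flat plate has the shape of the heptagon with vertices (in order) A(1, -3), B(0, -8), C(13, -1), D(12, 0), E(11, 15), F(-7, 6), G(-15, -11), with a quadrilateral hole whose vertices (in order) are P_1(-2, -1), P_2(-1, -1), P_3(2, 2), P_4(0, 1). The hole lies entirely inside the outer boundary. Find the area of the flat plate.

338.5

Outer boundary:
Apply Gauss's area formula: 2A = Σ (x_i·y_{i+1} − x_{i+1}·y_i), indices taken mod 7.
A→B: (1)(-8) − (0)(-3) = -8
B→C: (0)(-1) − (13)(-8) = 104
C→D: (13)(0) − (12)(-1) = 12
D→E: (12)(15) − (11)(0) = 180
E→F: (11)(6) − (-7)(15) = 171
F→G: (-7)(-11) − (-15)(6) = 167
G→A: (-15)(-3) − (1)(-11) = 56
Σ = 682
Area = |Σ|/2 = 341.
Hole:
Σ = (1) + (0) + (2) + (2) = 5
Area = |Σ|/2 = 2.5.
Net area = 341 − 2.5 = 338.5.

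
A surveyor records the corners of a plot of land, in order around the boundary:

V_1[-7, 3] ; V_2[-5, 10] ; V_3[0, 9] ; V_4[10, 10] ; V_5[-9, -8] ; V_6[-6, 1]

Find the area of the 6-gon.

124

Apply the surveyor's formula: 2A = Σ (x_i·y_{i+1} − x_{i+1}·y_i), indices taken mod 6.
Cross-terms: -55, -45, -90, 10, -57, -11  ⇒  Σ = -248
Area = |Σ|/2 = 124.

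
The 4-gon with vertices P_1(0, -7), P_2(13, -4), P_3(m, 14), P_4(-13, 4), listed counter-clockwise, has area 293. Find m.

5

Write out the shoelace sum; only the two edges meeting at P_3 involve m:
2·Area = [(13·14 − m·(-4)) + (m·4 − (-13)·14)] + 182
       = 8·m + 546 = 586
⇒ m = 5.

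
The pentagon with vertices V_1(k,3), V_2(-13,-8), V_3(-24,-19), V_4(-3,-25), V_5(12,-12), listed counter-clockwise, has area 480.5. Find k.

-12

The doubled signed area Σ (x_i y_{i+1} − x_{i+1} y_i) is linear in k.
With k=0 it equals 1009; the coefficient of k is 4 (from the two edges through V_1).
So 4·k + 1009 = 2·480.5 = 961 ⇒ k = -12.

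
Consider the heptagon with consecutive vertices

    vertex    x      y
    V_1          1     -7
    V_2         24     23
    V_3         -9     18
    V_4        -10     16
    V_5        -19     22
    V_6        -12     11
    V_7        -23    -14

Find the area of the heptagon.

800.5

Apply the shoelace formula: 2A = Σ (x_i·y_{i+1} − x_{i+1}·y_i), indices taken mod 7.
Σ = (191) + (639) + (36) + (84) + (55) + (421) + (175) = 1601
Area = |Σ|/2 = 800.5.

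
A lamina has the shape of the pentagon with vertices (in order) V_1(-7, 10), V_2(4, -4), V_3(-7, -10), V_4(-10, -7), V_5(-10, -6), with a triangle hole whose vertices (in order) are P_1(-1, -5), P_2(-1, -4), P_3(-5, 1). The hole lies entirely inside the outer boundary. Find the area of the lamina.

139.5

Outer boundary:
Σ = (-12) + (-68) + (-51) + (-10) + (-142) = -283
Area = |Σ|/2 = 141.5.
Hole:
Cross-terms: -1, -21, 26  ⇒  Σ = 4
Area = |Σ|/2 = 2.
Net area = 141.5 − 2 = 139.5.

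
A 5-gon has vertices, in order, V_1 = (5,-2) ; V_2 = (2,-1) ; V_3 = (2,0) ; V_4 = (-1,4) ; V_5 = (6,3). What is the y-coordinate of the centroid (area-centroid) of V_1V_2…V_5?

Apply the surveyor's formula. First the cross-terms c_i = x_i·y_{i+1} − x_{i+1}·y_i:
  -1, 2, 8, -27, -27  ⇒  2A = -45, A = -22.5.
Then Σ (y_i + y_{i+1})·c_i = -183, so ȳ = -183 / (6·(-22.5)) = 61/45.

61/45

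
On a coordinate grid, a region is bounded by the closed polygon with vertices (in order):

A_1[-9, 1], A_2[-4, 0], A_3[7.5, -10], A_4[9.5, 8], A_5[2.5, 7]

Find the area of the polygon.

155.5

A_1→A_2: (-9)(0) − (-4)(1) = 4
A_2→A_3: (-4)(-10) − (7.5)(0) = 40
A_3→A_4: (7.5)(8) − (9.5)(-10) = 155
A_4→A_5: (9.5)(7) − (2.5)(8) = 46.5
A_5→A_1: (2.5)(1) − (-9)(7) = 65.5
Σ = 311
Area = |Σ|/2 = 155.5.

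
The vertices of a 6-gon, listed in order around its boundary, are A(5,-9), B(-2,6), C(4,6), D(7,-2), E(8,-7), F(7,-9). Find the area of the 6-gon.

74

A→B: (5)(6) − (-2)(-9) = 12
B→C: (-2)(6) − (4)(6) = -36
C→D: (4)(-2) − (7)(6) = -50
D→E: (7)(-7) − (8)(-2) = -33
E→F: (8)(-9) − (7)(-7) = -23
F→A: (7)(-9) − (5)(-9) = -18
Σ = -148
Area = |Σ|/2 = 74.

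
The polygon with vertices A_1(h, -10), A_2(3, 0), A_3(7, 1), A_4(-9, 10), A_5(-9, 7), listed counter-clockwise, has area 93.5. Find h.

6

Write out the shoelace sum; only the two edges meeting at A_1 involve h:
2·Area = [((-9)·(-10) − h·7) + (h·0 − 3·(-10))] + 109
       = -7·h + 229 = 187
⇒ h = 6.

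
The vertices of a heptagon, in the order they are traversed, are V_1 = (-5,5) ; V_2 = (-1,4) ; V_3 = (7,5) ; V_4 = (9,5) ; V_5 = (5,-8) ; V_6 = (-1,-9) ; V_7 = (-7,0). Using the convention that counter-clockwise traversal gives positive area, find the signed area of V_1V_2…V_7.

-153

Apply the shoelace formula: 2A = Σ (x_i·y_{i+1} − x_{i+1}·y_i), indices taken mod 7.
Σ = (-15) + (-33) + (-10) + (-97) + (-53) + (-63) + (-35) = -306
Signed area = Σ/2 = -153 (negative ⇒ clockwise traversal).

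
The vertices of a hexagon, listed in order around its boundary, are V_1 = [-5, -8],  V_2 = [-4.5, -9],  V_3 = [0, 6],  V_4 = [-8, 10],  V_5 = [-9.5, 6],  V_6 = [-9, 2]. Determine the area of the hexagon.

Apply the surveyor's formula: 2A = Σ (x_i·y_{i+1} − x_{i+1}·y_i), indices taken mod 6.
Cross-terms: 9, -27, 48, 47, 35, 82  ⇒  Σ = 194
Area = |Σ|/2 = 97.

97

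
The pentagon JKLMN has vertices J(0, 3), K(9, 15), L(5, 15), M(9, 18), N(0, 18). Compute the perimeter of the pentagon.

|JK| = √((9)² + (12)²) = √225 = 15
|KL| = √((-4)² + (0)²) = √16 = 4
|LM| = √((4)² + (3)²) = √25 = 5
|MN| = √((-9)² + (0)²) = √81 = 9
|NJ| = √((0)² + (-15)²) = √225 = 15
Perimeter = 15 + 4 + 5 + 9 + 15 = 48.

48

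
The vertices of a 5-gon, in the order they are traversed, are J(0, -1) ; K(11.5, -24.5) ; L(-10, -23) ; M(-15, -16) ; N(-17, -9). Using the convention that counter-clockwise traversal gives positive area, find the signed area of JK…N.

-401.5

Apply Gauss's area formula: 2A = Σ (x_i·y_{i+1} − x_{i+1}·y_i), indices taken mod 5.
Σ = (11.5) + (-509.5) + (-185) + (-137) + (17) = -803
Signed area = Σ/2 = -401.5 (negative ⇒ clockwise traversal).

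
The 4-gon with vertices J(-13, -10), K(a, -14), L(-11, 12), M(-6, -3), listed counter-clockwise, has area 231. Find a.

14

Write out the shoelace sum; only the two edges meeting at K involve a:
2·Area = [((-13)·(-14) − a·(-10)) + (a·12 − (-11)·(-14))] + 126
       = 22·a + 154 = 462
⇒ a = 14.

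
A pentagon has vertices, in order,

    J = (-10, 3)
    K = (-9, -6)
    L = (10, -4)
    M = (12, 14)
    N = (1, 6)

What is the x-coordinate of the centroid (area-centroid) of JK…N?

461/246

Apply the shoelace formula. First the cross-terms c_i = x_i·y_{i+1} − x_{i+1}·y_i:
  87, 96, 188, 58, 63  ⇒  2A = 492, A = 246.
Then Σ (x_i + x_{i+1})·c_i = 2766, so x̄ = 2766 / (6·246) = 461/246.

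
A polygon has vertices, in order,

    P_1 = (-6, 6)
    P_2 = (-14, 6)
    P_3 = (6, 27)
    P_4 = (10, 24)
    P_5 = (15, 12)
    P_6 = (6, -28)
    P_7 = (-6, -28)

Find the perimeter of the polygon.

|P_1P_2| = √((-8)² + (0)²) = √64 = 8
|P_2P_3| = √((20)² + (21)²) = √841 = 29
|P_3P_4| = √((4)² + (-3)²) = √25 = 5
|P_4P_5| = √((5)² + (-12)²) = √169 = 13
|P_5P_6| = √((-9)² + (-40)²) = √1681 = 41
|P_6P_7| = √((-12)² + (0)²) = √144 = 12
|P_7P_1| = √((0)² + (34)²) = √1156 = 34
Perimeter = 8 + 29 + 5 + 13 + 41 + 12 + 34 = 142.

142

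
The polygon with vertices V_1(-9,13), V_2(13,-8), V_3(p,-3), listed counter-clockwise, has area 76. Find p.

Write out the shoelace sum; only the two edges meeting at V_3 involve p:
2·Area = [(13·(-3) − p·(-8)) + (p·13 − (-9)·(-3))] + -97
       = 21·p + -163 = 152
⇒ p = 15.

15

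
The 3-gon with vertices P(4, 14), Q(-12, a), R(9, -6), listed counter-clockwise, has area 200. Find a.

-2

The doubled signed area Σ (x_i y_{i+1} − x_{i+1} y_i) is linear in a.
With a=0 it equals 390; the coefficient of a is -5 (from the two edges through Q).
So -5·a + 390 = 2·200 = 400 ⇒ a = -2.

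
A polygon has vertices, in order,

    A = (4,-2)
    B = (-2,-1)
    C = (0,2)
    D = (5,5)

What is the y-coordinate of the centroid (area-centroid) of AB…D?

35/39

Apply the shoelace (surveyor's) formula. First the cross-terms c_i = x_i·y_{i+1} − x_{i+1}·y_i:
  -8, -4, -10, -30  ⇒  2A = -52, A = -26.
Then Σ (y_i + y_{i+1})·c_i = -140, so ȳ = -140 / (6·(-26)) = 35/39.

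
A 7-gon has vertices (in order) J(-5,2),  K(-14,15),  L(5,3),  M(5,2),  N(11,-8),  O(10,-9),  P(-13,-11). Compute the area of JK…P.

279

Apply the shoelace formula: 2A = Σ (x_i·y_{i+1} − x_{i+1}·y_i), indices taken mod 7.
J→K: (-5)(15) − (-14)(2) = -47
K→L: (-14)(3) − (5)(15) = -117
L→M: (5)(2) − (5)(3) = -5
M→N: (5)(-8) − (11)(2) = -62
N→O: (11)(-9) − (10)(-8) = -19
O→P: (10)(-11) − (-13)(-9) = -227
P→J: (-13)(2) − (-5)(-11) = -81
Σ = -558
Area = |Σ|/2 = 279.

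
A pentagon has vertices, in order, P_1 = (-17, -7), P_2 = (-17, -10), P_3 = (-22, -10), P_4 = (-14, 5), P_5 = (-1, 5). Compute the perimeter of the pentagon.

58

|P_1P_2| = √((0)² + (-3)²) = √9 = 3
|P_2P_3| = √((-5)² + (0)²) = √25 = 5
|P_3P_4| = √((8)² + (15)²) = √289 = 17
|P_4P_5| = √((13)² + (0)²) = √169 = 13
|P_5P_1| = √((-16)² + (-12)²) = √400 = 20
Perimeter = 3 + 5 + 17 + 13 + 20 = 58.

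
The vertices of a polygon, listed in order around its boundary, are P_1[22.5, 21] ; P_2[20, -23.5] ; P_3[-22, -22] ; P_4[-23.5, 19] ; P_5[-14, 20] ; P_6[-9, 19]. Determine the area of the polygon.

1873.625

Cross-terms: -948.75, -957, -935, -204, -86, -616.5  ⇒  Σ = -3747.25
Area = |Σ|/2 = 1873.625.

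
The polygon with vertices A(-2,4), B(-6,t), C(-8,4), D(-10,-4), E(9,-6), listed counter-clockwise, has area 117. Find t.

7

The doubled signed area Σ (x_i y_{i+1} − x_{i+1} y_i) is linear in t.
With t=0 it equals 192; the coefficient of t is 6 (from the two edges through B).
So 6·t + 192 = 2·117 = 234 ⇒ t = 7.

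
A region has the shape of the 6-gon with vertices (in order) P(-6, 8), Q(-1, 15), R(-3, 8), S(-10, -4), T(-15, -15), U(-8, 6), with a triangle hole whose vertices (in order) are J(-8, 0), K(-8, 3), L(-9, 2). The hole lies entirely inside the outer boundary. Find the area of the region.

49

Outer boundary:
Apply the surveyor's formula: 2A = Σ (x_i·y_{i+1} − x_{i+1}·y_i), indices taken mod 6.
P→Q: (-6)(15) − (-1)(8) = -82
Q→R: (-1)(8) − (-3)(15) = 37
R→S: (-3)(-4) − (-10)(8) = 92
S→T: (-10)(-15) − (-15)(-4) = 90
T→U: (-15)(6) − (-8)(-15) = -210
U→P: (-8)(8) − (-6)(6) = -28
Σ = -101
Area = |Σ|/2 = 50.5.
Hole:
Apply the surveyor's formula: 2A = Σ (x_i·y_{i+1} − x_{i+1}·y_i), indices taken mod 3.
J→K: (-8)(3) − (-8)(0) = -24
K→L: (-8)(2) − (-9)(3) = 11
L→J: (-9)(0) − (-8)(2) = 16
Σ = 3
Area = |Σ|/2 = 1.5.
Net area = 50.5 − 1.5 = 49.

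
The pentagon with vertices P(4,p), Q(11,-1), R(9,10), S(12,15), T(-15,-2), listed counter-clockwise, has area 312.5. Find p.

The doubled signed area Σ (x_i y_{i+1} − x_{i+1} y_i) is linear in p.
With p=0 it equals 339; the coefficient of p is -26 (from the two edges through P).
So -26·p + 339 = 2·312.5 = 625 ⇒ p = -11.

-11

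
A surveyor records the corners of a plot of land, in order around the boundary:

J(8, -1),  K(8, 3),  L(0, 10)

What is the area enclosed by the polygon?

16

Cross-terms: 32, 80, -80  ⇒  Σ = 32
Area = |Σ|/2 = 16.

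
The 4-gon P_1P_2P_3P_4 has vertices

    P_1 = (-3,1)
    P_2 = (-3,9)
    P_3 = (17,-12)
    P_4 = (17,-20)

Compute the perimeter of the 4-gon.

|P_1P_2| = √((0)² + (8)²) = √64 = 8
|P_2P_3| = √((20)² + (-21)²) = √841 = 29
|P_3P_4| = √((0)² + (-8)²) = √64 = 8
|P_4P_1| = √((-20)² + (21)²) = √841 = 29
Perimeter = 8 + 29 + 8 + 29 = 74.

74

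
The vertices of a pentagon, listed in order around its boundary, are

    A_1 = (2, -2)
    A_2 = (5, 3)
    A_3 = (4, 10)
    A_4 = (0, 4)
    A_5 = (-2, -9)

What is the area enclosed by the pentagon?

Apply the surveyor's formula: 2A = Σ (x_i·y_{i+1} − x_{i+1}·y_i), indices taken mod 5.
Σ = (16) + (38) + (16) + (8) + (22) = 100
Area = |Σ|/2 = 50.

50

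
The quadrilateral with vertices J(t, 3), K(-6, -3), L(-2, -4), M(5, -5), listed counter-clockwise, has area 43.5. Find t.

3

The doubled signed area Σ (x_i y_{i+1} − x_{i+1} y_i) is linear in t.
With t=0 it equals 81; the coefficient of t is 2 (from the two edges through J).
So 2·t + 81 = 2·43.5 = 87 ⇒ t = 3.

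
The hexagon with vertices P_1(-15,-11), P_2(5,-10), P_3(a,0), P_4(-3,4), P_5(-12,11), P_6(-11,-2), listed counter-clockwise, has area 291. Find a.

The doubled signed area Σ (x_i y_{i+1} − x_{i+1} y_i) is linear in a.
With a=0 it equals 456; the coefficient of a is 14 (from the two edges through P_3).
So 14·a + 456 = 2·291 = 582 ⇒ a = 9.

9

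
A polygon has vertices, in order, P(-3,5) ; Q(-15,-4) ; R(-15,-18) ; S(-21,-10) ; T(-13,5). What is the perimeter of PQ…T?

|PQ| = √((-12)² + (-9)²) = √225 = 15
|QR| = √((0)² + (-14)²) = √196 = 14
|RS| = √((-6)² + (8)²) = √100 = 10
|ST| = √((8)² + (15)²) = √289 = 17
|TP| = √((10)² + (0)²) = √100 = 10
Perimeter = 15 + 14 + 10 + 17 + 10 = 66.

66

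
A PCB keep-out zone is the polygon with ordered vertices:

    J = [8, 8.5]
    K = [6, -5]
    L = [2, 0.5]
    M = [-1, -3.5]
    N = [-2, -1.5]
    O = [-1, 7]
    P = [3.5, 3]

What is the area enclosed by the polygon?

63.625

Apply the shoelace formula: 2A = Σ (x_i·y_{i+1} − x_{i+1}·y_i), indices taken mod 7.
Cross-terms: -91, 13, -6.5, -5.5, -15.5, -27.5, 5.75  ⇒  Σ = -127.25
Area = |Σ|/2 = 63.625.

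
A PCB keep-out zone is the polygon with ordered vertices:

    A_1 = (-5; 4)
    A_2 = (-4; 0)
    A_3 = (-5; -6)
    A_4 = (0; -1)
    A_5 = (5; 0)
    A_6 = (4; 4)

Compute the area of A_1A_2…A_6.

53

A_1→A_2: (-5)(0) − (-4)(4) = 16
A_2→A_3: (-4)(-6) − (-5)(0) = 24
A_3→A_4: (-5)(-1) − (0)(-6) = 5
A_4→A_5: (0)(0) − (5)(-1) = 5
A_5→A_6: (5)(4) − (4)(0) = 20
A_6→A_1: (4)(4) − (-5)(4) = 36
Σ = 106
Area = |Σ|/2 = 53.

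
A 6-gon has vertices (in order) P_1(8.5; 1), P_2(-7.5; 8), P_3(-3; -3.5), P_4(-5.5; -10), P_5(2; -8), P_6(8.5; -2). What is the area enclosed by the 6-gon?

145

Apply the shoelace (surveyor's) formula: 2A = Σ (x_i·y_{i+1} − x_{i+1}·y_i), indices taken mod 6.
Cross-terms: 75.5, 50.25, 10.75, 64, 64, 25.5  ⇒  Σ = 290
Area = |Σ|/2 = 145.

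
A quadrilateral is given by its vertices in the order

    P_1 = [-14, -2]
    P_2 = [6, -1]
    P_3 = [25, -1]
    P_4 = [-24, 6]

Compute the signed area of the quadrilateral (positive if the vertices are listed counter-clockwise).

Σ = (26) + (19) + (126) + (132) = 303
Signed area = Σ/2 = 151.5 (positive ⇒ counter-clockwise traversal).

151.5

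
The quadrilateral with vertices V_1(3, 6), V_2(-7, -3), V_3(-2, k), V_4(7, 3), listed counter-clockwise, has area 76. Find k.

Write out the shoelace sum; only the two edges meeting at V_3 involve k:
2·Area = [((-7)·k − (-2)·(-3)) + ((-2)·3 − 7·k)] + 66
       = -14·k + 54 = 152
⇒ k = -7.

-7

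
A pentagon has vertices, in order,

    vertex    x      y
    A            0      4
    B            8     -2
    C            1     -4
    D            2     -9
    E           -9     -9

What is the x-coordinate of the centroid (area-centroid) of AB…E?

Apply Gauss's area formula. First the cross-terms c_i = x_i·y_{i+1} − x_{i+1}·y_i:
  -32, -30, -1, -99, -36  ⇒  2A = -198, A = -99.
Then Σ (x_i + x_{i+1})·c_i = 488, so x̄ = 488 / (6·(-99)) = -244/297.

-244/297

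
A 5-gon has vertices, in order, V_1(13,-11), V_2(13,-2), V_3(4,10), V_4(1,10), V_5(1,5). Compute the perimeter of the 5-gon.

|V_1V_2| = √((0)² + (9)²) = √81 = 9
|V_2V_3| = √((-9)² + (12)²) = √225 = 15
|V_3V_4| = √((-3)² + (0)²) = √9 = 3
|V_4V_5| = √((0)² + (-5)²) = √25 = 5
|V_5V_1| = √((12)² + (-16)²) = √400 = 20
Perimeter = 9 + 15 + 3 + 5 + 20 = 52.

52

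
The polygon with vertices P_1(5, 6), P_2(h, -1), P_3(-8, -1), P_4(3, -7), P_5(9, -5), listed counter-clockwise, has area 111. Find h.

The doubled signed area Σ (x_i y_{i+1} − x_{i+1} y_i) is linear in h.
With h=0 it equals 173; the coefficient of h is -7 (from the two edges through P_2).
So -7·h + 173 = 2·111 = 222 ⇒ h = -7.

-7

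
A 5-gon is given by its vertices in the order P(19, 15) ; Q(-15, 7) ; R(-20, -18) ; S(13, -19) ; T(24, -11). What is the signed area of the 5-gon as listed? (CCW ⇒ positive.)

Σ = (358) + (410) + (614) + (313) + (569) = 2264
Signed area = Σ/2 = 1132 (positive ⇒ counter-clockwise traversal).

1132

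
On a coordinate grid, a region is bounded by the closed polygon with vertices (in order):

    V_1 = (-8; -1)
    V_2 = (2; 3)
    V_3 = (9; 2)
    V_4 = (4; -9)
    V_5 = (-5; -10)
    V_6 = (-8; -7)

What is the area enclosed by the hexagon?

V_1→V_2: (-8)(3) − (2)(-1) = -22
V_2→V_3: (2)(2) − (9)(3) = -23
V_3→V_4: (9)(-9) − (4)(2) = -89
V_4→V_5: (4)(-10) − (-5)(-9) = -85
V_5→V_6: (-5)(-7) − (-8)(-10) = -45
V_6→V_1: (-8)(-1) − (-8)(-7) = -48
Σ = -312
Area = |Σ|/2 = 156.

156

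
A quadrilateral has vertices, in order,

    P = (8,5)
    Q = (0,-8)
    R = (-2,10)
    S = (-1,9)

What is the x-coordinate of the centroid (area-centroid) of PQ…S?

Apply Gauss's area formula. First the cross-terms c_i = x_i·y_{i+1} − x_{i+1}·y_i:
  -64, -16, -8, -77  ⇒  2A = -165, A = -82.5.
Then Σ (x_i + x_{i+1})·c_i = -995, so x̄ = -995 / (6·(-82.5)) = 199/99.

199/99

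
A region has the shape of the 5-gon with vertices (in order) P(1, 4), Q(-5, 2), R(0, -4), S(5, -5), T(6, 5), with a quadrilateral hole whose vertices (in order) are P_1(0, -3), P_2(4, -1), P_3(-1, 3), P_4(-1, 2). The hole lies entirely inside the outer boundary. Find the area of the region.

54.5

Outer boundary:
Σ = (22) + (20) + (20) + (55) + (19) = 136
Area = |Σ|/2 = 68.
Hole:
P_1→P_2: (0)(-1) − (4)(-3) = 12
P_2→P_3: (4)(3) − (-1)(-1) = 11
P_3→P_4: (-1)(2) − (-1)(3) = 1
P_4→P_1: (-1)(-3) − (0)(2) = 3
Σ = 27
Area = |Σ|/2 = 13.5.
Net area = 68 − 13.5 = 54.5.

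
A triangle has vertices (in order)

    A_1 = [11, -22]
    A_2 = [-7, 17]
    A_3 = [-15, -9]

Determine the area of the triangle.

Σ = (33) + (318) + (429) = 780
Area = |Σ|/2 = 390.

390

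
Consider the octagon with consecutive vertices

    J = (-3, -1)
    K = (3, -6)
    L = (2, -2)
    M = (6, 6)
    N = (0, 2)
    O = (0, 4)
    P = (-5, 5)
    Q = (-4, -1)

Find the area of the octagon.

Apply the surveyor's formula: 2A = Σ (x_i·y_{i+1} − x_{i+1}·y_i), indices taken mod 8.
Σ = (21) + (6) + (24) + (12) + (0) + (20) + (25) + (1) = 109
Area = |Σ|/2 = 54.5.

54.5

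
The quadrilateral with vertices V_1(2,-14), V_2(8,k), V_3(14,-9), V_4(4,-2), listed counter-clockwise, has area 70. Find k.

The doubled signed area Σ (x_i y_{i+1} − x_{i+1} y_i) is linear in k.
With k=0 it equals -4; the coefficient of k is -12 (from the two edges through V_2).
So -12·k + -4 = 2·70 = 140 ⇒ k = -12.

-12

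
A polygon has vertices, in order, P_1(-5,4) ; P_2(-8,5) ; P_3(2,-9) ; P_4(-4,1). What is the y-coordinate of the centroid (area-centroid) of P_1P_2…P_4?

Apply Gauss's area formula. First the cross-terms c_i = x_i·y_{i+1} − x_{i+1}·y_i:
  7, 62, -34, -11  ⇒  2A = 24, A = 12.
Then Σ (y_i + y_{i+1})·c_i = 32, so ȳ = 32 / (6·12) = 4/9.

4/9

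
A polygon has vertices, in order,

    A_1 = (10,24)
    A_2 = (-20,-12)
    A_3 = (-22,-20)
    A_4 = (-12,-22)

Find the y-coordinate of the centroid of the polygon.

-31/6

Apply the surveyor's formula. First the cross-terms c_i = x_i·y_{i+1} − x_{i+1}·y_i:
  360, 136, 244, -68  ⇒  2A = 672, A = 336.
Then Σ (y_i + y_{i+1})·c_i = -10416, so ȳ = -10416 / (6·336) = -31/6.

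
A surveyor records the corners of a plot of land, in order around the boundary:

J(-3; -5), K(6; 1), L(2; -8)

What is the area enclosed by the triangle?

28.5

Apply the shoelace formula: 2A = Σ (x_i·y_{i+1} − x_{i+1}·y_i), indices taken mod 3.
Cross-terms: 27, -50, -34  ⇒  Σ = -57
Area = |Σ|/2 = 28.5.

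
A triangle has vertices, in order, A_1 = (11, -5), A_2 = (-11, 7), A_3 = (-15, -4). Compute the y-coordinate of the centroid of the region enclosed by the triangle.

Apply the surveyor's formula. First the cross-terms c_i = x_i·y_{i+1} − x_{i+1}·y_i:
  22, 149, 119  ⇒  2A = 290, A = 145.
Then Σ (y_i + y_{i+1})·c_i = -580, so ȳ = -580 / (6·145) = -2/3.

-2/3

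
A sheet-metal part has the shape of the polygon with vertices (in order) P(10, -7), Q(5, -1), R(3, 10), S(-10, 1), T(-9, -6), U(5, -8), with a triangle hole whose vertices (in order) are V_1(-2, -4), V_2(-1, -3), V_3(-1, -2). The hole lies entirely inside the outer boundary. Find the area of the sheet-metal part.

Outer boundary:
Apply the surveyor's formula: 2A = Σ (x_i·y_{i+1} − x_{i+1}·y_i), indices taken mod 6.
Cross-terms: 25, 53, 103, 69, 102, 45  ⇒  Σ = 397
Area = |Σ|/2 = 198.5.
Hole:
Σ = (2) + (-1) + (0) = 1
Area = |Σ|/2 = 0.5.
Net area = 198.5 − 0.5 = 198.

198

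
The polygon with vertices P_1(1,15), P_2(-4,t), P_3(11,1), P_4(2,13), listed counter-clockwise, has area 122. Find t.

The doubled signed area Σ (x_i y_{i+1} − x_{i+1} y_i) is linear in t.
With t=0 it equals 214; the coefficient of t is -10 (from the two edges through P_2).
So -10·t + 214 = 2·122 = 244 ⇒ t = -3.

-3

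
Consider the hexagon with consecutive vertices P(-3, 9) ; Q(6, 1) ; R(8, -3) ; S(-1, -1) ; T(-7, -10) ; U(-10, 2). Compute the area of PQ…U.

Apply Gauss's area formula: 2A = Σ (x_i·y_{i+1} − x_{i+1}·y_i), indices taken mod 6.
Σ = (-57) + (-26) + (-11) + (3) + (-114) + (-84) = -289
Area = |Σ|/2 = 144.5.

144.5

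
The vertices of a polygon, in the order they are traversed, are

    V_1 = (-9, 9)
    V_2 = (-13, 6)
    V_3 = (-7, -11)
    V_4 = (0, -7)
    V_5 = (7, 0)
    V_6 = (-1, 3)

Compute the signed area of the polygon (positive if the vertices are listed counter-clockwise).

192.5

V_1→V_2: (-9)(6) − (-13)(9) = 63
V_2→V_3: (-13)(-11) − (-7)(6) = 185
V_3→V_4: (-7)(-7) − (0)(-11) = 49
V_4→V_5: (0)(0) − (7)(-7) = 49
V_5→V_6: (7)(3) − (-1)(0) = 21
V_6→V_1: (-1)(9) − (-9)(3) = 18
Σ = 385
Signed area = Σ/2 = 192.5 (positive ⇒ counter-clockwise traversal).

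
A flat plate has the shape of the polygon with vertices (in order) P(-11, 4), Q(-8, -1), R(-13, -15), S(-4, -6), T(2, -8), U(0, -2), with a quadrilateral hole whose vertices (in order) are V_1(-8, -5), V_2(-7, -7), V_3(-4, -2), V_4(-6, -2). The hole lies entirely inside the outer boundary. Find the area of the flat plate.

Outer boundary:
Apply the shoelace (surveyor's) formula: 2A = Σ (x_i·y_{i+1} − x_{i+1}·y_i), indices taken mod 6.
Cross-terms: 43, 107, 18, 44, -4, -22  ⇒  Σ = 186
Area = |Σ|/2 = 93.
Hole:
Apply the shoelace (surveyor's) formula: 2A = Σ (x_i·y_{i+1} − x_{i+1}·y_i), indices taken mod 4.
Σ = (21) + (-14) + (-4) + (14) = 17
Area = |Σ|/2 = 8.5.
Net area = 93 − 8.5 = 84.5.

84.5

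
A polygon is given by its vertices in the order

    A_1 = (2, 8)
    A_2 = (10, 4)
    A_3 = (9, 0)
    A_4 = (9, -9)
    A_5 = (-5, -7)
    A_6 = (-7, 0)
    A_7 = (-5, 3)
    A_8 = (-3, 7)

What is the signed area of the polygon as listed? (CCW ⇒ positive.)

Apply the surveyor's formula: 2A = Σ (x_i·y_{i+1} − x_{i+1}·y_i), indices taken mod 8.
A_1→A_2: (2)(4) − (10)(8) = -72
A_2→A_3: (10)(0) − (9)(4) = -36
A_3→A_4: (9)(-9) − (9)(0) = -81
A_4→A_5: (9)(-7) − (-5)(-9) = -108
A_5→A_6: (-5)(0) − (-7)(-7) = -49
A_6→A_7: (-7)(3) − (-5)(0) = -21
A_7→A_8: (-5)(7) − (-3)(3) = -26
A_8→A_1: (-3)(8) − (2)(7) = -38
Σ = -431
Signed area = Σ/2 = -215.5 (negative ⇒ clockwise traversal).

-215.5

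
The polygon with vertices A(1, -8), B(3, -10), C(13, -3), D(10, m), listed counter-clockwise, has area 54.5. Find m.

2

Write out the shoelace sum; only the two edges meeting at D involve m:
2·Area = [(13·m − 10·(-3)) + (10·(-8) − 1·m)] + 135
       = 12·m + 85 = 109
⇒ m = 2.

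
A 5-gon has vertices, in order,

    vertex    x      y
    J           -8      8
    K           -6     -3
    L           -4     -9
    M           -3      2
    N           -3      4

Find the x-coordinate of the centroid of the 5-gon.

-1235/243

Apply the surveyor's formula. First the cross-terms c_i = x_i·y_{i+1} − x_{i+1}·y_i:
  72, 42, -35, -6, 8  ⇒  2A = 81, A = 40.5.
Then Σ (x_i + x_{i+1})·c_i = -1235, so x̄ = -1235 / (6·40.5) = -1235/243.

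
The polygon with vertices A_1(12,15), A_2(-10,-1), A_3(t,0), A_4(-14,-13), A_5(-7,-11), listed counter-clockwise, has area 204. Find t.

-15

The doubled signed area Σ (x_i y_{i+1} − x_{i+1} y_i) is linear in t.
With t=0 it equals 228; the coefficient of t is -12 (from the two edges through A_3).
So -12·t + 228 = 2·204 = 408 ⇒ t = -15.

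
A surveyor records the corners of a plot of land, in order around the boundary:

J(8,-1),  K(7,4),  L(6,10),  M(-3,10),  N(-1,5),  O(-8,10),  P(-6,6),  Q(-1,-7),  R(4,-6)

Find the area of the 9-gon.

169

Apply Gauss's area formula: 2A = Σ (x_i·y_{i+1} − x_{i+1}·y_i), indices taken mod 9.
Σ = (39) + (46) + (90) + (-5) + (30) + (12) + (48) + (34) + (44) = 338
Area = |Σ|/2 = 169.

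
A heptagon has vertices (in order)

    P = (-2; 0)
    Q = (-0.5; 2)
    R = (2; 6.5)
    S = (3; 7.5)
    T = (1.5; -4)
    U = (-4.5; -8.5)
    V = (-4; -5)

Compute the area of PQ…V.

Apply Gauss's area formula: 2A = Σ (x_i·y_{i+1} − x_{i+1}·y_i), indices taken mod 7.
Σ = (-4) + (-7.25) + (-4.5) + (-23.25) + (-30.75) + (-11.5) + (-10) = -91.25
Area = |Σ|/2 = 45.625.

45.625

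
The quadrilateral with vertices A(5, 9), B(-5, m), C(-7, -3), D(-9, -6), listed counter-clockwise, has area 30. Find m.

3

The doubled signed area Σ (x_i y_{i+1} − x_{i+1} y_i) is linear in m.
With m=0 it equals 24; the coefficient of m is 12 (from the two edges through B).
So 12·m + 24 = 2·30 = 60 ⇒ m = 3.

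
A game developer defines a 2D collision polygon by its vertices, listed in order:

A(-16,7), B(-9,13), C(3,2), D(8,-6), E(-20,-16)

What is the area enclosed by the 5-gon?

440

Σ = (-145) + (-57) + (-34) + (-248) + (-396) = -880
Area = |Σ|/2 = 440.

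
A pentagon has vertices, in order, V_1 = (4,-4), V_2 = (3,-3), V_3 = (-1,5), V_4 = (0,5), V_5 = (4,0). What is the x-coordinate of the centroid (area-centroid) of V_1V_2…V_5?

Apply the shoelace (surveyor's) formula. First the cross-terms c_i = x_i·y_{i+1} − x_{i+1}·y_i:
  0, 12, -5, -20, -16  ⇒  2A = -29, A = -14.5.
Then Σ (x_i + x_{i+1})·c_i = -179, so x̄ = -179 / (6·(-14.5)) = 179/87.

179/87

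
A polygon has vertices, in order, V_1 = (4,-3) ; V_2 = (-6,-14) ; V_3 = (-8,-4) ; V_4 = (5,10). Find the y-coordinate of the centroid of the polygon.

-699/277

Apply the shoelace formula. First the cross-terms c_i = x_i·y_{i+1} − x_{i+1}·y_i:
  -74, -88, -60, -55  ⇒  2A = -277, A = -138.5.
Then Σ (y_i + y_{i+1})·c_i = 2097, so ȳ = 2097 / (6·(-138.5)) = -699/277.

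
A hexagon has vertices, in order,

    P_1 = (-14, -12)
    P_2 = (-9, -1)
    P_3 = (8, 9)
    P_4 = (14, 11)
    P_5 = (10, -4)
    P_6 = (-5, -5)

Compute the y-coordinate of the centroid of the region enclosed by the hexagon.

Apply the shoelace formula. First the cross-terms c_i = x_i·y_{i+1} − x_{i+1}·y_i:
  -94, -73, -38, -166, -70, -10  ⇒  2A = -451, A = -225.5.
Then Σ (y_i + y_{i+1})·c_i = -484, so ȳ = -484 / (6·(-225.5)) = 44/123.

44/123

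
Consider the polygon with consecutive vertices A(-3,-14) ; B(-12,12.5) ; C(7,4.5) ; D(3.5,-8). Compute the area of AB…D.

245.875

Apply the surveyor's formula: 2A = Σ (x_i·y_{i+1} − x_{i+1}·y_i), indices taken mod 4.
A→B: (-3)(12.5) − (-12)(-14) = -205.5
B→C: (-12)(4.5) − (7)(12.5) = -141.5
C→D: (7)(-8) − (3.5)(4.5) = -71.75
D→A: (3.5)(-14) − (-3)(-8) = -73
Σ = -491.75
Area = |Σ|/2 = 245.875.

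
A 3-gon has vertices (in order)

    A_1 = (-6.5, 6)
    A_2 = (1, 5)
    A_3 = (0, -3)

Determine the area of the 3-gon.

30.5

Σ = (-38.5) + (-3) + (-19.5) = -61
Area = |Σ|/2 = 30.5.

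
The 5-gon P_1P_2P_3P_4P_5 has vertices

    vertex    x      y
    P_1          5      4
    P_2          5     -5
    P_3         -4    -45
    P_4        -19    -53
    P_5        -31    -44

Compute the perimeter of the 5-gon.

|P_1P_2| = √((0)² + (-9)²) = √81 = 9
|P_2P_3| = √((-9)² + (-40)²) = √1681 = 41
|P_3P_4| = √((-15)² + (-8)²) = √289 = 17
|P_4P_5| = √((-12)² + (9)²) = √225 = 15
|P_5P_1| = √((36)² + (48)²) = √3600 = 60
Perimeter = 9 + 41 + 17 + 15 + 60 = 142.

142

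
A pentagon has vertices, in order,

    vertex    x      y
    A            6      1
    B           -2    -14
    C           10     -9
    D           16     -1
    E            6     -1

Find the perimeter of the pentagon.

52

|AB| = √((-8)² + (-15)²) = √289 = 17
|BC| = √((12)² + (5)²) = √169 = 13
|CD| = √((6)² + (8)²) = √100 = 10
|DE| = √((-10)² + (0)²) = √100 = 10
|EA| = √((0)² + (2)²) = √4 = 2
Perimeter = 17 + 13 + 10 + 10 + 2 = 52.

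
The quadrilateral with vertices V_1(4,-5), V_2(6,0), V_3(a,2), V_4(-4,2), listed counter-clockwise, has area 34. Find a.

3

The doubled signed area Σ (x_i y_{i+1} − x_{i+1} y_i) is linear in a.
With a=0 it equals 62; the coefficient of a is 2 (from the two edges through V_3).
So 2·a + 62 = 2·34 = 68 ⇒ a = 3.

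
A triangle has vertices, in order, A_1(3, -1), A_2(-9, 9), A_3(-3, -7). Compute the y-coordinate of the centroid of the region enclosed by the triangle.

1/3

Apply the shoelace (surveyor's) formula. First the cross-terms c_i = x_i·y_{i+1} − x_{i+1}·y_i:
  18, 90, 24  ⇒  2A = 132, A = 66.
Then Σ (y_i + y_{i+1})·c_i = 132, so ȳ = 132 / (6·66) = 1/3.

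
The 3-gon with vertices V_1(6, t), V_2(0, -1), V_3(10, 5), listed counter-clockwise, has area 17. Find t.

Write out the shoelace sum; only the two edges meeting at V_1 involve t:
2·Area = [(10·t − 6·5) + (6·(-1) − 0·t)] + 10
       = 10·t + -26 = 34
⇒ t = 6.

6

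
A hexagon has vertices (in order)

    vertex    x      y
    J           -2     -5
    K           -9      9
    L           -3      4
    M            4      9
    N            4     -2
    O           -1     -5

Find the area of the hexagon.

Apply Gauss's area formula: 2A = Σ (x_i·y_{i+1} − x_{i+1}·y_i), indices taken mod 6.
Σ = (-63) + (-9) + (-43) + (-44) + (-22) + (-5) = -186
Area = |Σ|/2 = 93.

93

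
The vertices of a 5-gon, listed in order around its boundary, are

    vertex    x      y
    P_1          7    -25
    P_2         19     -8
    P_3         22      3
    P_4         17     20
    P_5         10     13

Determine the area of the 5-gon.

360.5

Apply the shoelace (surveyor's) formula: 2A = Σ (x_i·y_{i+1} − x_{i+1}·y_i), indices taken mod 5.
P_1→P_2: (7)(-8) − (19)(-25) = 419
P_2→P_3: (19)(3) − (22)(-8) = 233
P_3→P_4: (22)(20) − (17)(3) = 389
P_4→P_5: (17)(13) − (10)(20) = 21
P_5→P_1: (10)(-25) − (7)(13) = -341
Σ = 721
Area = |Σ|/2 = 360.5.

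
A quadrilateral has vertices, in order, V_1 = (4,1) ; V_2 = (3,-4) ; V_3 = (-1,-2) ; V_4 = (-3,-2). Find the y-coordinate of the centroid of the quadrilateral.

-32/21

Apply the shoelace formula. First the cross-terms c_i = x_i·y_{i+1} − x_{i+1}·y_i:
  -19, -10, -4, 5  ⇒  2A = -28, A = -14.
Then Σ (y_i + y_{i+1})·c_i = 128, so ȳ = 128 / (6·(-14)) = -32/21.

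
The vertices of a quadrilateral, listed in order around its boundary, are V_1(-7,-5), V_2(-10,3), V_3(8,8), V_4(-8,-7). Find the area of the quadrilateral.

Apply the shoelace formula: 2A = Σ (x_i·y_{i+1} − x_{i+1}·y_i), indices taken mod 4.
Σ = (-71) + (-104) + (8) + (-9) = -176
Area = |Σ|/2 = 88.

88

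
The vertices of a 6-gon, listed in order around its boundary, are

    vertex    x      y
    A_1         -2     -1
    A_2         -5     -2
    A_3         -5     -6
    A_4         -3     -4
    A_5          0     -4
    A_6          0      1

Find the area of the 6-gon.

17.5

A_1→A_2: (-2)(-2) − (-5)(-1) = -1
A_2→A_3: (-5)(-6) − (-5)(-2) = 20
A_3→A_4: (-5)(-4) − (-3)(-6) = 2
A_4→A_5: (-3)(-4) − (0)(-4) = 12
A_5→A_6: (0)(1) − (0)(-4) = 0
A_6→A_1: (0)(-1) − (-2)(1) = 2
Σ = 35
Area = |Σ|/2 = 17.5.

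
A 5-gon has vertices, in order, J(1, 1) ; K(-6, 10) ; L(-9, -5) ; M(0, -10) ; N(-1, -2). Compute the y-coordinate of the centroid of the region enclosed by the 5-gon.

Apply Gauss's area formula. First the cross-terms c_i = x_i·y_{i+1} − x_{i+1}·y_i:
  16, 120, 90, -10, 1  ⇒  2A = 217, A = 108.5.
Then Σ (y_i + y_{i+1})·c_i = -455, so ȳ = -455 / (6·108.5) = -65/93.

-65/93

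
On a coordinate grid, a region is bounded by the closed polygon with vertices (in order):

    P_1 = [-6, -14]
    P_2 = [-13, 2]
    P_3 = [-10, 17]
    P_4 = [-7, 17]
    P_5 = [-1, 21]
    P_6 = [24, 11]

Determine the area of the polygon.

Apply the surveyor's formula: 2A = Σ (x_i·y_{i+1} − x_{i+1}·y_i), indices taken mod 6.
Cross-terms: -194, -201, -51, -130, -515, -270  ⇒  Σ = -1361
Area = |Σ|/2 = 680.5.

680.5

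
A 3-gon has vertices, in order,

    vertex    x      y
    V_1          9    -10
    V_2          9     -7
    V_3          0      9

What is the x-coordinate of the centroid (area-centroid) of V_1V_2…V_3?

Apply the shoelace formula. First the cross-terms c_i = x_i·y_{i+1} − x_{i+1}·y_i:
  27, 81, -81  ⇒  2A = 27, A = 13.5.
Then Σ (x_i + x_{i+1})·c_i = 486, so x̄ = 486 / (6·13.5) = 6.

6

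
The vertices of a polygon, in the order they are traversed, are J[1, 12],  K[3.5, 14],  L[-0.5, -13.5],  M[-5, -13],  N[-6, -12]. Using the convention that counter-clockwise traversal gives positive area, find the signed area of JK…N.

-103.625

Apply the surveyor's formula: 2A = Σ (x_i·y_{i+1} − x_{i+1}·y_i), indices taken mod 5.
Σ = (-28) + (-40.25) + (-61) + (-18) + (-60) = -207.25
Signed area = Σ/2 = -103.625 (negative ⇒ clockwise traversal).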